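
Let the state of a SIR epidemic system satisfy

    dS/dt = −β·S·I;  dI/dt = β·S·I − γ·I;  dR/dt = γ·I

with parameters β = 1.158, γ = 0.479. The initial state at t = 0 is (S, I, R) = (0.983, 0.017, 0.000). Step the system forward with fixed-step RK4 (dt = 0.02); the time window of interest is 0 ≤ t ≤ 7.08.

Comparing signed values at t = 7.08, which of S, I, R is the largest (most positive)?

largest component: R

t=0.000: state=(0.983, 0.017, 0.000)
step 1 (dt=0.02): k1=(-0.019, 0.011, 0.008), k2=(-0.019, 0.011, 0.008), k3=(-0.019, 0.011, 0.008), k4=(-0.020, 0.011, 0.008); state += dt/6·(k1+2k2+2k3+k4)
t=0.020: state=(0.983, 0.017, 0.000)
t=0.040: state=(0.982, 0.017, 0.000)
t=0.060: state=(0.982, 0.018, 0.000)
continuing one RK4 step at a time; state shown every 25 steps (Δt=0.5):
t=0.500: state=(0.972, 0.024, 0.005)
t=1.000: state=(0.956, 0.032, 0.011)
t=1.500: state=(0.935, 0.044, 0.021)
t=2.000: state=(0.908, 0.059, 0.033)
t=2.500: state=(0.873, 0.078, 0.049)
t=3.000: state=(0.829, 0.101, 0.071)
t=3.500: state=(0.776, 0.126, 0.098)
t=4.000: state=(0.716, 0.153, 0.131)
t=4.500: state=(0.650, 0.179, 0.171)
t=5.000: state=(0.583, 0.201, 0.216)
t=5.500: state=(0.516, 0.217, 0.267)
t=6.000: state=(0.454, 0.226, 0.320)
t=6.500: state=(0.397, 0.228, 0.375)
t=7.000: state=(0.349, 0.223, 0.429)
t=7.080: state=(0.342, 0.221, 0.437)
compare at T: S=0.342, I=0.221, R=0.437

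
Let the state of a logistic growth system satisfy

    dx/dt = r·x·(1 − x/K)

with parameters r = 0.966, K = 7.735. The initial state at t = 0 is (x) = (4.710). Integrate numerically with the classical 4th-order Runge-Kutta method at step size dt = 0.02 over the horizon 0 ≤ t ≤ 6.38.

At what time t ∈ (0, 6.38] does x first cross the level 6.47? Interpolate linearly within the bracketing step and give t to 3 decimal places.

t=0.000: state=(4.710)
step 1 (dt=0.02): k1=(1.779), k2=(1.776), k3=(1.776), k4=(1.772); state += dt/6·(k1+2k2+2k3+k4)
t=0.020: state=(4.746)
t=0.040: state=(4.781)
t=0.060: state=(4.816)
continuing one RK4 step at a time; state shown every 25 steps (Δt=0.5):
t=0.500: state=(5.540)
t=1.000: state=(6.216)
t=1.220: state=(6.459)
next step: t=1.240: state=(6.479) — x has crossed 6.47
linear interpolation between t=1.220 (6.45852) and t=1.240 (6.47898) → t≈1.231

t = 1.231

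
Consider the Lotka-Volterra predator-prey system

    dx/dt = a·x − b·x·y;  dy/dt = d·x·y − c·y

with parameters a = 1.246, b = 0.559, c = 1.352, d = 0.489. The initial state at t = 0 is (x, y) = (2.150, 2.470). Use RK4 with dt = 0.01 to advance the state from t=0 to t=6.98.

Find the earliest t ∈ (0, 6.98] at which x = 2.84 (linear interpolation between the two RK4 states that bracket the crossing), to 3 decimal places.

t = 1.770

t=0.000: state=(2.150, 2.470)
step 1 (dt=0.01): k1=(-0.290, -0.743), k2=(-0.285, -0.743), k3=(-0.285, -0.743), k4=(-0.280, -0.744); state += dt/6·(k1+2k2+2k3+k4)
t=0.010: state=(2.147, 2.463)
t=0.020: state=(2.144, 2.455)
t=0.030: state=(2.142, 2.448)
continuing one RK4 step at a time; state shown every 25 steps (Δt=0.25):
t=0.250: state=(2.106, 2.284)
t=0.500: state=(2.116, 2.107)
t=0.750: state=(2.177, 1.953)
t=1.000: state=(2.283, 1.828)
t=1.250: state=(2.431, 1.739)
t=1.500: state=(2.614, 1.687)
t=1.750: state=(2.822, 1.677)
t=1.770: state=(2.840, 1.679)
next step: t=1.780: state=(2.849, 1.679) — x has crossed 2.84
linear interpolation between t=1.770 (2.83990) and t=1.780 (2.84864) → t≈1.770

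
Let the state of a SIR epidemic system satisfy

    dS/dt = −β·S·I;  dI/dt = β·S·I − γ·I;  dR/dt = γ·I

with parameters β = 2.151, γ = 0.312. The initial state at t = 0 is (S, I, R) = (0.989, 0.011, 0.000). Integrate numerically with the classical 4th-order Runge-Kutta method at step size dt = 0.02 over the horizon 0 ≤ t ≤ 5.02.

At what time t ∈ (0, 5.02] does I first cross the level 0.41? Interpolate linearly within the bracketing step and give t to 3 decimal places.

t=0.000: state=(0.989, 0.011, 0.000)
step 1 (dt=0.02): k1=(-0.023, 0.020, 0.003), k2=(-0.024, 0.020, 0.003), k3=(-0.024, 0.020, 0.003), k4=(-0.024, 0.021, 0.004); state += dt/6·(k1+2k2+2k3+k4)
t=0.020: state=(0.989, 0.011, 0.000)
t=0.040: state=(0.988, 0.012, 0.000)
t=0.060: state=(0.988, 0.012, 0.000)
continuing one RK4 step at a time; state shown every 10 steps (Δt=0.2):
t=0.200: state=(0.983, 0.016, 0.001)
t=0.400: state=(0.975, 0.023, 0.002)
t=0.600: state=(0.964, 0.032, 0.004)
t=0.800: state=(0.948, 0.046, 0.006)
t=1.000: state=(0.926, 0.064, 0.010)
t=1.200: state=(0.896, 0.089, 0.014)
t=1.400: state=(0.857, 0.123, 0.021)
t=1.600: state=(0.805, 0.165, 0.030)
t=1.800: state=(0.742, 0.216, 0.042)
t=2.000: state=(0.668, 0.275, 0.057)
t=2.200: state=(0.586, 0.338, 0.076)
t=2.400: state=(0.499, 0.401, 0.099)
t=2.420: state=(0.491, 0.408, 0.102)
next step: t=2.440: state=(0.482, 0.414, 0.104) — I has crossed 0.41
linear interpolation between t=2.420 (0.40759) and t=2.440 (0.41362) → t≈2.428

t = 2.428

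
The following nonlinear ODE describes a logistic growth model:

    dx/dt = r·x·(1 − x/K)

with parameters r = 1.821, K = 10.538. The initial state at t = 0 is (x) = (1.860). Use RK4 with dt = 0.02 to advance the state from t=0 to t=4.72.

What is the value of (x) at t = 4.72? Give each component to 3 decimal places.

(x) = (10.529)

t=0.000: state=(1.860)
step 1 (dt=0.02): k1=(2.789), k2=(2.822), k3=(2.822), k4=(2.855); state += dt/6·(k1+2k2+2k3+k4)
t=0.020: state=(1.916)
t=0.040: state=(1.974)
t=0.060: state=(2.033)
continuing one RK4 step at a time; state shown every 10 steps (Δt=0.2):
t=0.200: state=(2.485)
t=0.400: state=(3.240)
t=0.600: state=(4.109)
t=0.800: state=(5.049)
t=1.000: state=(6.004)
t=1.200: state=(6.912)
t=1.400: state=(7.723)
t=1.600: state=(8.409)
t=1.800: state=(8.961)
t=2.000: state=(9.390)
t=2.200: state=(9.713)
t=2.400: state=(9.951)
t=2.600: state=(10.123)
t=2.800: state=(10.246)
t=3.000: state=(10.334)
t=3.200: state=(10.395)
t=3.400: state=(10.438)
t=3.600: state=(10.469)
t=3.800: state=(10.490)
t=4.000: state=(10.504)
t=4.200: state=(10.515)
t=4.400: state=(10.522)
t=4.600: state=(10.527)
t=4.720: state=(10.529)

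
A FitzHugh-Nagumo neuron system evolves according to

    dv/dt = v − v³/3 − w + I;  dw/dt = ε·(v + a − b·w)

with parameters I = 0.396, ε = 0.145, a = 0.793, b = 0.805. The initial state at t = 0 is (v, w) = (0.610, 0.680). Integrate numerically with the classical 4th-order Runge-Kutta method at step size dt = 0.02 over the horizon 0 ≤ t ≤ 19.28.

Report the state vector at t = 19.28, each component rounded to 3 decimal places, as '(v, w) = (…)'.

(v, w) = (-1.118, -0.316)

t=0.000: state=(0.610, 0.680)
step 1 (dt=0.02): k1=(0.250, 0.124), k2=(0.251, 0.124), k3=(0.251, 0.124), k4=(0.251, 0.124); state += dt/6·(k1+2k2+2k3+k4)
t=0.020: state=(0.615, 0.682)
t=0.040: state=(0.620, 0.685)
t=0.060: state=(0.625, 0.687)
continuing one RK4 step at a time; state shown every 50 steps (Δt=1):
t=1.000: state=(0.860, 0.815)
t=2.000: state=(1.029, 0.965)
t=3.000: state=(1.050, 1.111)
t=4.000: state=(0.937, 1.234)
t=5.000: state=(0.686, 1.319)
t=6.000: state=(0.160, 1.345)
t=7.000: state=(-1.068, 1.251)
t=8.000: state=(-1.914, 0.999)
t=9.000: state=(-1.911, 0.733)
t=10.000: state=(-1.824, 0.505)
t=11.000: state=(-1.735, 0.315)
t=12.000: state=(-1.649, 0.157)
t=13.000: state=(-1.566, 0.029)
t=14.000: state=(-1.486, -0.075)
t=15.000: state=(-1.409, -0.156)
t=16.000: state=(-1.335, -0.218)
t=17.000: state=(-1.265, -0.263)
t=18.000: state=(-1.198, -0.294)
t=19.000: state=(-1.135, -0.313)
t=19.280: state=(-1.118, -0.316)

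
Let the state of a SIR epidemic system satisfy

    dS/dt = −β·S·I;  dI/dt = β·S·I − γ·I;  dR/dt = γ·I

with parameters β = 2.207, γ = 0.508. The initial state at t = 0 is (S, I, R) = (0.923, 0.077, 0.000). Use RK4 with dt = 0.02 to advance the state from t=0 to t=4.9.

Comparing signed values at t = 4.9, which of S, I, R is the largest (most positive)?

largest component: R

t=0.000: state=(0.923, 0.077, 0.000)
step 1 (dt=0.02): k1=(-0.157, 0.118, 0.039), k2=(-0.159, 0.119, 0.040), k3=(-0.159, 0.119, 0.040), k4=(-0.161, 0.121, 0.040); state += dt/6·(k1+2k2+2k3+k4)
t=0.020: state=(0.920, 0.079, 0.001)
t=0.040: state=(0.917, 0.082, 0.002)
t=0.060: state=(0.913, 0.084, 0.002)
continuing one RK4 step at a time; state shown every 10 steps (Δt=0.2):
t=0.200: state=(0.887, 0.104, 0.009)
t=0.400: state=(0.841, 0.137, 0.021)
t=0.600: state=(0.785, 0.178, 0.037)
t=0.800: state=(0.719, 0.224, 0.058)
t=1.000: state=(0.644, 0.273, 0.083)
t=1.200: state=(0.565, 0.322, 0.113)
t=1.400: state=(0.485, 0.367, 0.148)
t=1.600: state=(0.409, 0.404, 0.187)
t=1.800: state=(0.340, 0.430, 0.230)
t=2.000: state=(0.280, 0.445, 0.274)
t=2.200: state=(0.230, 0.450, 0.320)
t=2.400: state=(0.189, 0.446, 0.366)
t=2.600: state=(0.155, 0.434, 0.410)
t=2.800: state=(0.129, 0.418, 0.454)
t=3.000: state=(0.107, 0.397, 0.495)
t=3.200: state=(0.091, 0.375, 0.534)
t=3.400: state=(0.077, 0.352, 0.571)
t=3.600: state=(0.066, 0.328, 0.606)
t=3.800: state=(0.058, 0.304, 0.638)
t=4.000: state=(0.051, 0.282, 0.668)
t=4.200: state=(0.045, 0.260, 0.695)
t=4.400: state=(0.040, 0.239, 0.721)
t=4.600: state=(0.036, 0.220, 0.744)
t=4.800: state=(0.033, 0.202, 0.765)
t=4.900: state=(0.032, 0.193, 0.775)
compare at T: S=0.032, I=0.193, R=0.775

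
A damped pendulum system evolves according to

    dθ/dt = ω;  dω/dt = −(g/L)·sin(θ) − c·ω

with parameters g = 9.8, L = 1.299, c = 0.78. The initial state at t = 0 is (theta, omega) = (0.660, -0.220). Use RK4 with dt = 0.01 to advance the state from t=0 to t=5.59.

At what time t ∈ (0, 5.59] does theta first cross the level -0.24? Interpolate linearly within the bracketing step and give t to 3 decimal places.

t=0.000: state=(0.660, -0.220)
step 1 (dt=0.01): k1=(-0.220, -4.454), k2=(-0.242, -4.430), k3=(-0.242, -4.429), k4=(-0.264, -4.405); state += dt/6·(k1+2k2+2k3+k4)
t=0.010: state=(0.658, -0.264)
t=0.020: state=(0.655, -0.308)
t=0.030: state=(0.651, -0.351)
continuing one RK4 step at a time; state shown every 20 steps (Δt=0.2):
t=0.200: state=(0.535, -0.986)
t=0.400: state=(0.289, -1.406)
t=0.600: state=(0.001, -1.399)
t=0.790: state=(-0.235, -1.040)
next step: t=0.800: state=(-0.245, -1.014) — theta has crossed -0.24
linear interpolation between t=0.790 (-0.23511) and t=0.800 (-0.24538) → t≈0.795

t = 0.795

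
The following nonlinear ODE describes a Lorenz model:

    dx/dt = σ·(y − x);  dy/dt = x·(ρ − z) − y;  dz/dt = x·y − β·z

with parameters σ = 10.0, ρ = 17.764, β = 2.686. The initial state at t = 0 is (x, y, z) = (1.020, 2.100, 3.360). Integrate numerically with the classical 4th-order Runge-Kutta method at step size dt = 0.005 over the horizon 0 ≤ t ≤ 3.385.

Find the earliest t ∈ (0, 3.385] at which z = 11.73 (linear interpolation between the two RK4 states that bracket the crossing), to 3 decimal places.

t = 0.305

t=0.000: state=(1.020, 2.100, 3.360)
step 1 (dt=0.005): k1=(10.800, 12.592, -6.883), k2=(10.845, 12.968, -6.747), k3=(10.853, 12.968, -6.747), k4=(10.906, 13.345, -6.609); state += dt/6·(k1+2k2+2k3+k4)
t=0.005: state=(1.074, 2.165, 3.326)
t=0.010: state=(1.129, 2.233, 3.294)
t=0.015: state=(1.185, 2.306, 3.263)
continuing one RK4 step at a time; state shown every 40 steps (Δt=0.2):
t=0.200: state=(5.014, 8.626, 4.392)
t=0.300: state=(9.625, 14.837, 11.189)
next step: t=0.305: state=(9.885, 15.068, 11.764) — z has crossed 11.73
linear interpolation between t=0.300 (11.18896) and t=0.305 (11.76429) → t≈0.305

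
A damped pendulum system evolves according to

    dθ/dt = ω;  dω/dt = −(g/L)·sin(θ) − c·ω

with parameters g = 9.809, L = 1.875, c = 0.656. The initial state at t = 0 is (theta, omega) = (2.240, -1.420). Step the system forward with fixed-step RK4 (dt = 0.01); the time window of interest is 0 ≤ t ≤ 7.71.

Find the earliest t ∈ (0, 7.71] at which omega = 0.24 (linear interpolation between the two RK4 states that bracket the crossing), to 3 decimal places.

t=0.000: state=(2.240, -1.420)
step 1 (dt=0.01): k1=(-1.420, -3.172), k2=(-1.436, -3.184), k3=(-1.436, -3.184), k4=(-1.452, -3.197); state += dt/6·(k1+2k2+2k3+k4)
t=0.010: state=(2.226, -1.452)
t=0.020: state=(2.211, -1.484)
t=0.030: state=(2.196, -1.516)
continuing one RK4 step at a time; state shown every 25 steps (Δt=0.25):
t=0.250: state=(1.780, -2.281)
t=0.500: state=(1.101, -3.110)
t=0.750: state=(0.272, -3.377)
t=1.000: state=(-0.506, -2.699)
t=1.250: state=(-1.029, -1.434)
t=1.500: state=(-1.220, -0.116)
t=1.570: state=(-1.216, 0.226)
next step: t=1.580: state=(-1.214, 0.273) — omega has crossed 0.24
linear interpolation between t=1.570 (0.22552) and t=1.580 (0.27292) → t≈1.573

t = 1.573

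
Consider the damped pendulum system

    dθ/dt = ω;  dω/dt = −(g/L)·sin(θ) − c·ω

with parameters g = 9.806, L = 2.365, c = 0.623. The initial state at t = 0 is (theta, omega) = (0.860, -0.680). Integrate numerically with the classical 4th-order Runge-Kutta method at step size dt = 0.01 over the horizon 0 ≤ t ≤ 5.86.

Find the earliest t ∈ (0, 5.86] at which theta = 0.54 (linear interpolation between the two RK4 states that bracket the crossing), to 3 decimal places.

t = 0.309

t=0.000: state=(0.860, -0.680)
step 1 (dt=0.01): k1=(-0.680, -2.719), k2=(-0.694, -2.701), k3=(-0.694, -2.701), k4=(-0.707, -2.683); state += dt/6·(k1+2k2+2k3+k4)
t=0.010: state=(0.853, -0.707)
t=0.020: state=(0.846, -0.734)
t=0.030: state=(0.838, -0.760)
continuing one RK4 step at a time; state shown every 20 steps (Δt=0.2):
t=0.200: state=(0.675, -1.144)
t=0.300: state=(0.552, -1.306)
next step: t=0.310: state=(0.539, -1.320) — theta has crossed 0.54
linear interpolation between t=0.300 (0.55183) and t=0.310 (0.53869) → t≈0.309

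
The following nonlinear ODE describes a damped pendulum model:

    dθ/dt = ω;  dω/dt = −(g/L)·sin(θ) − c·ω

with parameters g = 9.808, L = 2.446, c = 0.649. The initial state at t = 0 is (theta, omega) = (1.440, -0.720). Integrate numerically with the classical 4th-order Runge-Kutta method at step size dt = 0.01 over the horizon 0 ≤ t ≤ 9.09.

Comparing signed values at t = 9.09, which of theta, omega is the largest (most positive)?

largest component: omega

t=0.000: state=(1.440, -0.720)
step 1 (dt=0.01): k1=(-0.720, -3.508), k2=(-0.738, -3.495), k3=(-0.737, -3.495), k4=(-0.755, -3.482); state += dt/6·(k1+2k2+2k3+k4)
t=0.010: state=(1.433, -0.755)
t=0.020: state=(1.425, -0.790)
t=0.030: state=(1.417, -0.824)
continuing one RK4 step at a time; state shown every 50 steps (Δt=0.5):
t=0.500: state=(0.710, -2.019)
t=1.000: state=(-0.303, -1.724)
t=1.500: state=(-0.810, -0.244)
t=2.000: state=(-0.594, 0.985)
t=2.500: state=(0.001, 1.192)
t=3.000: state=(0.430, 0.425)
t=3.500: state=(0.411, -0.447)
t=4.000: state=(0.082, -0.744)
t=4.500: state=(-0.220, -0.380)
t=5.000: state=(-0.266, 0.178)
t=5.500: state=(-0.092, 0.444)
t=6.000: state=(0.106, 0.289)
t=6.500: state=(0.166, -0.050)
t=7.000: state=(0.079, -0.256)
t=7.500: state=(-0.046, -0.204)
t=8.000: state=(-0.100, -0.006)
t=8.500: state=(-0.061, 0.142)
t=9.000: state=(0.015, 0.137)
t=9.090: state=(0.027, 0.122)
compare at T: theta=0.027, omega=0.122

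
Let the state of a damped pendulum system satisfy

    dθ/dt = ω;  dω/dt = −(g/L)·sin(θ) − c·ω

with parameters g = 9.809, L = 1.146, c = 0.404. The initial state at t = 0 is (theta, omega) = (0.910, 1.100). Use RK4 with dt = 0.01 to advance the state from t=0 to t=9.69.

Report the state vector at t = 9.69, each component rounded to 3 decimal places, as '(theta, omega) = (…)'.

(theta, omega) = (-0.083, -0.317)

t=0.000: state=(0.910, 1.100)
step 1 (dt=0.01): k1=(1.100, -7.202), k2=(1.064, -7.216), k3=(1.064, -7.215), k4=(1.028, -7.228); state += dt/6·(k1+2k2+2k3+k4)
t=0.010: state=(0.921, 1.028)
t=0.020: state=(0.931, 0.955)
t=0.030: state=(0.940, 0.883)
continuing one RK4 step at a time; state shown every 50 steps (Δt=0.5):
t=0.500: state=(0.599, -2.080)
t=1.000: state=(-0.538, -1.669)
t=1.500: state=(-0.651, 1.181)
t=2.000: state=(0.245, 1.749)
t=2.500: state=(0.595, -0.496)
t=3.000: state=(-0.042, -1.572)
t=3.500: state=(-0.496, 0.018)
t=4.000: state=(-0.086, 1.291)
t=4.500: state=(0.385, 0.286)
t=5.000: state=(0.158, -0.989)
t=5.500: state=(-0.279, -0.456)
t=6.000: state=(-0.190, 0.708)
t=6.500: state=(0.187, 0.527)
t=7.000: state=(0.195, -0.466)
t=7.500: state=(-0.112, -0.530)
t=8.000: state=(-0.182, 0.270)
t=8.500: state=(0.053, 0.490)
t=9.000: state=(0.160, -0.120)
t=9.500: state=(-0.011, -0.425)
t=9.690: state=(-0.083, -0.317)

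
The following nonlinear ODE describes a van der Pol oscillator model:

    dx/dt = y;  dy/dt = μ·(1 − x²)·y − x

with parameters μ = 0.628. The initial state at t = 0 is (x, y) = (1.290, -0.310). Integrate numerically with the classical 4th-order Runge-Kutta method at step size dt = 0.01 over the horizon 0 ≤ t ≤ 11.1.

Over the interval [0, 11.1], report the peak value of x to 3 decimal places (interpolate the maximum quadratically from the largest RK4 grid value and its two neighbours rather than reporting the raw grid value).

t=0.000: state=(1.290, -0.310)
step 1 (dt=0.01): k1=(-0.310, -1.161), k2=(-0.316, -1.158), k3=(-0.316, -1.158), k4=(-0.322, -1.154); state += dt/6·(k1+2k2+2k3+k4)
t=0.010: state=(1.287, -0.322)
t=0.020: state=(1.284, -0.333)
t=0.030: state=(1.280, -0.345)
continuing one RK4 step at a time; state shown every 50 steps (Δt=0.5):
t=0.500: state=(1.000, -0.836)
t=1.000: state=(0.454, -1.363)
t=1.500: state=(-0.367, -1.881)
t=2.000: state=(-1.294, -1.600)
t=2.500: state=(-1.791, -0.365)
t=3.000: state=(-1.741, 0.468)
t=3.500: state=(-1.384, 0.934)
t=4.000: state=(-0.804, 1.409)
t=4.500: state=(0.054, 2.040)
t=5.000: state=(1.152, 2.110)
t=5.500: state=(1.884, 0.700)
t=6.000: state=(1.933, -0.358)
t=6.500: state=(1.624, -0.835)
t=7.000: state=(1.109, -1.239)
t=7.500: state=(0.355, -1.814)
t=8.000: state=(-0.705, -2.321)
t=8.500: state=(-1.702, -1.366)
t=9.000: state=(-2.000, 0.044)
t=9.500: state=(-1.798, 0.675)
t=10.000: state=(-1.363, 1.060)
t=10.500: state=(-0.720, 1.543)
t=11.000: state=(0.213, 2.189)
t=11.100: state=(0.437, 2.282)
largest grid value and its neighbours: x(5.770)=1.97500, x(5.780)=1.97510, x(5.790)=1.97499
parabola through these three points peaks at t≈5.780 with x≈1.97510

max x = 1.975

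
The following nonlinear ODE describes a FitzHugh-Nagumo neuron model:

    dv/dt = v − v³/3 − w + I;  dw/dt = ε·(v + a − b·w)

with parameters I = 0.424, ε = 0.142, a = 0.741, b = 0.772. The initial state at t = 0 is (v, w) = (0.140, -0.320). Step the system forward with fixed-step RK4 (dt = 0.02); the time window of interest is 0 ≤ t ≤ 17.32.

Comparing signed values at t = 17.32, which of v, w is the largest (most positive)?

largest component: w

t=0.000: state=(0.140, -0.320)
step 1 (dt=0.02): k1=(0.883, 0.160), k2=(0.890, 0.161), k3=(0.890, 0.161), k4=(0.897, 0.162); state += dt/6·(k1+2k2+2k3+k4)
t=0.020: state=(0.158, -0.317)
t=0.040: state=(0.176, -0.314)
t=0.060: state=(0.194, -0.310)
continuing one RK4 step at a time; state shown every 50 steps (Δt=1):
t=1.000: state=(1.281, -0.093)
t=2.000: state=(1.792, 0.235)
t=3.000: state=(1.730, 0.549)
t=4.000: state=(1.594, 0.815)
t=5.000: state=(1.438, 1.034)
t=6.000: state=(1.262, 1.208)
t=7.000: state=(1.045, 1.338)
t=8.000: state=(0.736, 1.420)
t=9.000: state=(0.159, 1.436)
t=10.000: state=(-1.146, 1.328)
t=11.000: state=(-1.943, 1.064)
t=12.000: state=(-1.923, 0.791)
t=13.000: state=(-1.834, 0.556)
t=14.000: state=(-1.744, 0.357)
t=15.000: state=(-1.655, 0.191)
t=16.000: state=(-1.568, 0.055)
t=17.000: state=(-1.483, -0.056)
t=17.320: state=(-1.456, -0.087)
compare at T: v=-1.456, w=-0.087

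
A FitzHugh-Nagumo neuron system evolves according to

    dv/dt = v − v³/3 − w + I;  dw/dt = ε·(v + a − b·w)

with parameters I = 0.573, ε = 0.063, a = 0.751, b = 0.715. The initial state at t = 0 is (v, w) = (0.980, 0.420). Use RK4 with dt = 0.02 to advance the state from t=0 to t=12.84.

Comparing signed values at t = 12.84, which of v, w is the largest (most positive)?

t=0.000: state=(0.980, 0.420)
step 1 (dt=0.02): k1=(0.819, 0.090), k2=(0.819, 0.091), k3=(0.819, 0.091), k4=(0.818, 0.091); state += dt/6·(k1+2k2+2k3+k4)
t=0.020: state=(0.996, 0.422)
t=0.040: state=(1.013, 0.424)
t=0.060: state=(1.029, 0.425)
continuing one RK4 step at a time; state shown every 25 steps (Δt=0.5):
t=0.500: state=(1.354, 0.471)
t=1.000: state=(1.585, 0.530)
t=1.500: state=(1.676, 0.592)
t=2.000: state=(1.693, 0.655)
t=2.500: state=(1.679, 0.717)
t=3.000: state=(1.654, 0.776)
t=3.500: state=(1.624, 0.833)
t=4.000: state=(1.591, 0.888)
t=4.500: state=(1.557, 0.941)
t=5.000: state=(1.522, 0.991)
t=5.500: state=(1.486, 1.039)
t=6.000: state=(1.448, 1.085)
t=6.500: state=(1.409, 1.129)
t=7.000: state=(1.369, 1.170)
t=7.500: state=(1.326, 1.210)
t=8.000: state=(1.281, 1.247)
t=8.500: state=(1.232, 1.282)
t=9.000: state=(1.180, 1.314)
t=9.500: state=(1.123, 1.344)
t=10.000: state=(1.060, 1.371)
t=10.500: state=(0.987, 1.396)
t=11.000: state=(0.901, 1.418)
t=11.500: state=(0.796, 1.436)
t=12.000: state=(0.661, 1.450)
t=12.500: state=(0.474, 1.459)
t=12.840: state=(0.298, 1.461)
compare at T: v=0.298, w=1.461

largest component: w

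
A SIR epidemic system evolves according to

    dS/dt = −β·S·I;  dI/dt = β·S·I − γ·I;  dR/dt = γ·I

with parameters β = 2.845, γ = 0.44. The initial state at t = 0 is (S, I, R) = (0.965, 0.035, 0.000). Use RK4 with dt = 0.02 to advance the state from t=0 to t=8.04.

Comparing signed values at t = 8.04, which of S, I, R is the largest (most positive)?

largest component: R

t=0.000: state=(0.965, 0.035, 0.000)
step 1 (dt=0.02): k1=(-0.096, 0.081, 0.015), k2=(-0.098, 0.082, 0.016), k3=(-0.098, 0.082, 0.016), k4=(-0.100, 0.084, 0.016); state += dt/6·(k1+2k2+2k3+k4)
t=0.020: state=(0.963, 0.037, 0.000)
t=0.040: state=(0.961, 0.038, 0.001)
t=0.060: state=(0.959, 0.040, 0.001)
continuing one RK4 step at a time; state shown every 25 steps (Δt=0.5):
t=0.500: state=(0.880, 0.105, 0.014)
t=1.000: state=(0.686, 0.262, 0.053)
t=1.500: state=(0.409, 0.458, 0.133)
t=2.000: state=(0.196, 0.558, 0.247)
t=2.500: state=(0.089, 0.542, 0.369)
t=3.000: state=(0.043, 0.475, 0.482)
t=3.500: state=(0.023, 0.399, 0.578)
t=4.000: state=(0.014, 0.329, 0.658)
t=4.500: state=(0.009, 0.268, 0.723)
t=5.000: state=(0.006, 0.217, 0.776)
t=5.500: state=(0.005, 0.176, 0.819)
t=6.000: state=(0.004, 0.142, 0.854)
t=6.500: state=(0.003, 0.114, 0.882)
t=7.000: state=(0.003, 0.092, 0.905)
t=7.500: state=(0.002, 0.074, 0.923)
t=8.000: state=(0.002, 0.060, 0.938)
t=8.040: state=(0.002, 0.059, 0.939)
compare at T: S=0.002, I=0.059, R=0.939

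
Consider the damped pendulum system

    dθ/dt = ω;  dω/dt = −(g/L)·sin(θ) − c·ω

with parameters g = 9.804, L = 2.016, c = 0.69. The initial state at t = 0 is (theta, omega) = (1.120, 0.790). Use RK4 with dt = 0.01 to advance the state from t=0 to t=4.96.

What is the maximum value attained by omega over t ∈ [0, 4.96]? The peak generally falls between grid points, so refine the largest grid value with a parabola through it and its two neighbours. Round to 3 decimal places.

max omega = 1.173

t=0.000: state=(1.120, 0.790)
step 1 (dt=0.01): k1=(0.790, -4.922), k2=(0.765, -4.914), k3=(0.765, -4.913), k4=(0.741, -4.905); state += dt/6·(k1+2k2+2k3+k4)
t=0.010: state=(1.128, 0.741)
t=0.020: state=(1.135, 0.692)
t=0.030: state=(1.141, 0.643)
continuing one RK4 step at a time; state shown every 20 steps (Δt=0.2):
t=0.200: state=(1.183, -0.147)
t=0.400: state=(1.070, -0.953)
t=0.600: state=(0.814, -1.566)
t=0.800: state=(0.462, -1.904)
t=1.000: state=(0.076, -1.894)
t=1.200: state=(-0.274, -1.552)
t=1.400: state=(-0.530, -0.987)
t=1.600: state=(-0.663, -0.341)
t=1.800: state=(-0.669, 0.272)
t=2.000: state=(-0.562, 0.766)
t=2.200: state=(-0.374, 1.079)
t=2.400: state=(-0.145, 1.172)
t=2.600: state=(0.080, 1.047)
t=2.800: state=(0.262, 0.751)
t=3.000: state=(0.374, 0.364)
t=3.200: state=(0.407, -0.035)
t=3.400: state=(0.364, -0.376)
t=3.600: state=(0.263, -0.610)
t=3.800: state=(0.129, -0.709)
t=4.000: state=(-0.011, -0.669)
t=4.200: state=(-0.131, -0.515)
t=4.400: state=(-0.212, -0.289)
t=4.600: state=(-0.245, -0.042)
t=4.800: state=(-0.231, 0.180)
t=4.960: state=(-0.190, 0.316)
largest grid value and its neighbours: omega(2.370)=1.17288, omega(2.380)=1.17324, omega(2.390)=1.17304
parabola through these three points peaks at t≈2.381 with omega≈1.17324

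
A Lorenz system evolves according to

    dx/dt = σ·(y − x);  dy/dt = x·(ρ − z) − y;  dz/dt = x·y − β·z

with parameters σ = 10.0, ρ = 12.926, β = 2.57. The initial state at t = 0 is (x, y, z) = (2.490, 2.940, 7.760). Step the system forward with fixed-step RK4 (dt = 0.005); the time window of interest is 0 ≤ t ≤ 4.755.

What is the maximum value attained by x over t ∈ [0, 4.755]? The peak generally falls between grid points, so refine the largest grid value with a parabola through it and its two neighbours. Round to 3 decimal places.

t=0.000: state=(2.490, 2.940, 7.760)
step 1 (dt=0.005): k1=(4.500, 9.923, -12.623), k2=(4.636, 10.036, -12.446), k3=(4.635, 10.036, -12.446), k4=(4.770, 10.149, -12.268); state += dt/6·(k1+2k2+2k3+k4)
t=0.005: state=(2.513, 2.990, 7.698)
t=0.010: state=(2.538, 3.042, 7.637)
t=0.015: state=(2.564, 3.094, 7.579)
continuing one RK4 step at a time; state shown every 40 steps (Δt=0.2):
t=0.200: state=(4.455, 5.972, 7.049)
t=0.400: state=(7.745, 8.864, 12.152)
t=0.600: state=(6.565, 4.674, 15.626)
t=0.800: state=(3.587, 2.863, 11.850)
t=1.000: state=(3.515, 4.053, 8.843)
t=1.200: state=(5.445, 6.725, 9.128)
t=1.400: state=(7.341, 7.471, 13.375)
t=1.600: state=(5.690, 4.416, 14.135)
t=1.800: state=(4.027, 3.764, 11.223)
t=2.000: state=(4.499, 5.156, 9.568)
t=2.200: state=(6.179, 6.983, 11.010)
t=2.400: state=(6.629, 6.155, 13.667)
t=2.600: state=(5.104, 4.392, 12.832)
t=2.800: state=(4.479, 4.580, 10.821)
t=3.000: state=(5.299, 5.921, 10.473)
t=3.200: state=(6.343, 6.573, 12.245)
t=3.400: state=(5.910, 5.362, 13.182)
t=3.600: state=(4.935, 4.656, 11.942)
t=3.800: state=(4.972, 5.256, 10.869)
t=4.000: state=(5.772, 6.172, 11.390)
t=4.200: state=(6.098, 5.965, 12.652)
t=4.400: state=(5.462, 5.091, 12.523)
t=4.600: state=(5.041, 5.034, 11.514)
t=4.755: state=(5.258, 5.517, 11.184)
largest grid value and its neighbours: x(0.460)=8.12066, x(0.465)=8.12200, x(0.470)=8.11841
parabola through these three points peaks at t≈0.464 with x≈8.12213

max x = 8.122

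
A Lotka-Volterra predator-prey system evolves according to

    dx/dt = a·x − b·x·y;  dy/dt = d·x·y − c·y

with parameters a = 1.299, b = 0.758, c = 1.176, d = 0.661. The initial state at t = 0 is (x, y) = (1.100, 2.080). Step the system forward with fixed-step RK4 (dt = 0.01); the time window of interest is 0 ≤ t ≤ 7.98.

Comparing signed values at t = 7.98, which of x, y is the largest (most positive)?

largest component: x

t=0.000: state=(1.100, 2.080)
step 1 (dt=0.01): k1=(-0.305, -0.934), k2=(-0.301, -0.934), k3=(-0.301, -0.934), k4=(-0.297, -0.934); state += dt/6·(k1+2k2+2k3+k4)
t=0.010: state=(1.097, 2.071)
t=0.020: state=(1.094, 2.061)
t=0.030: state=(1.091, 2.052)
continuing one RK4 step at a time; state shown every 50 steps (Δt=0.5):
t=0.500: state=(1.043, 1.638)
t=1.000: state=(1.149, 1.302)
t=1.500: state=(1.402, 1.098)
t=2.000: state=(1.801, 1.031)
t=2.500: state=(2.305, 1.127)
t=3.000: state=(2.731, 1.448)
t=3.500: state=(2.728, 2.016)
t=4.000: state=(2.180, 2.546)
t=4.500: state=(1.546, 2.604)
t=5.000: state=(1.171, 2.248)
t=5.500: state=(1.043, 1.790)
t=6.000: state=(1.093, 1.409)
t=6.500: state=(1.293, 1.156)
t=7.000: state=(1.640, 1.039)
t=7.500: state=(2.117, 1.070)
t=7.980: state=(2.588, 1.287)
compare at T: x=2.588, y=1.287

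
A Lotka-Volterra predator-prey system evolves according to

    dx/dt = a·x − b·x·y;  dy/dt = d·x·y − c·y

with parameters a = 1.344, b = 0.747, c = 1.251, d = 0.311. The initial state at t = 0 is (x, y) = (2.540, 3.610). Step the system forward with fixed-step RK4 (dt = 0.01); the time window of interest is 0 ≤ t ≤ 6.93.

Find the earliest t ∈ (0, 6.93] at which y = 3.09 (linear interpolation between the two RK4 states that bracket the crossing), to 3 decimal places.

t=0.000: state=(2.540, 3.610)
step 1 (dt=0.01): k1=(-3.436, -1.664), k2=(-3.397, -1.680), k3=(-3.397, -1.680), k4=(-3.358, -1.695); state += dt/6·(k1+2k2+2k3+k4)
t=0.010: state=(2.506, 3.593)
t=0.020: state=(2.473, 3.576)
t=0.030: state=(2.440, 3.559)
continuing one RK4 step at a time; state shown every 25 steps (Δt=0.25):
t=0.250: state=(1.891, 3.129)
t=0.260: state=(1.873, 3.108)
next step: t=0.270: state=(1.855, 3.087) — y has crossed 3.09
linear interpolation between t=0.260 (3.10824) and t=0.270 (3.08745) → t≈0.269

t = 0.269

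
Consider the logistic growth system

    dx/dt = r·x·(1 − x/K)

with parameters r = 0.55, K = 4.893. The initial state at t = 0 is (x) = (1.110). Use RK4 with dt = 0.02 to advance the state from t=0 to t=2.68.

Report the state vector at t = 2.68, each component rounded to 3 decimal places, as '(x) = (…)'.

t=0.000: state=(1.110)
step 1 (dt=0.02): k1=(0.472), k2=(0.473), k3=(0.473), k4=(0.475); state += dt/6·(k1+2k2+2k3+k4)
t=0.020: state=(1.119)
t=0.040: state=(1.129)
t=0.060: state=(1.139)
continuing one RK4 step at a time; state shown every 5 steps (Δt=0.1):
t=0.100: state=(1.158)
t=0.200: state=(1.207)
t=0.300: state=(1.258)
t=0.400: state=(1.310)
t=0.500: state=(1.363)
t=0.600: state=(1.418)
t=0.700: state=(1.474)
t=0.800: state=(1.531)
t=0.900: state=(1.590)
t=1.000: state=(1.650)
t=1.100: state=(1.710)
t=1.200: state=(1.772)
t=1.300: state=(1.834)
t=1.400: state=(1.898)
t=1.500: state=(1.962)
t=1.600: state=(2.027)
t=1.700: state=(2.093)
t=1.800: state=(2.159)
t=1.900: state=(2.226)
t=2.000: state=(2.292)
t=2.100: state=(2.359)
t=2.200: state=(2.427)
t=2.300: state=(2.494)
t=2.400: state=(2.561)
t=2.500: state=(2.628)
t=2.600: state=(2.695)
t=2.680: state=(2.748)

(x) = (2.748)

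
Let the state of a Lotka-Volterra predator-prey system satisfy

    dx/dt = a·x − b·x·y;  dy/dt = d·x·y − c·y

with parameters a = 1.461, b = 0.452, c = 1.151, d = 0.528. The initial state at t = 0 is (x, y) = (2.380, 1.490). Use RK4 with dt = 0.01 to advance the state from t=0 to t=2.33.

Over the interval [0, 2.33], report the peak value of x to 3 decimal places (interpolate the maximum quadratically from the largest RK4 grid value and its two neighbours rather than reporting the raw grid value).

max x = 4.342

t=0.000: state=(2.380, 1.490)
step 1 (dt=0.01): k1=(1.874, 0.157), k2=(1.881, 0.165), k3=(1.881, 0.165), k4=(1.887, 0.172); state += dt/6·(k1+2k2+2k3+k4)
t=0.010: state=(2.399, 1.492)
t=0.020: state=(2.418, 1.493)
t=0.030: state=(2.437, 1.495)
continuing one RK4 step at a time; state shown every 10 steps (Δt=0.1):
t=0.100: state=(2.574, 1.513)
t=0.200: state=(2.779, 1.554)
t=0.300: state=(2.995, 1.613)
t=0.400: state=(3.217, 1.693)
t=0.500: state=(3.440, 1.799)
t=0.600: state=(3.660, 1.934)
t=0.700: state=(3.867, 2.103)
t=0.800: state=(4.051, 2.311)
t=0.900: state=(4.200, 2.561)
t=1.000: state=(4.301, 2.858)
t=1.100: state=(4.342, 3.201)
t=1.200: state=(4.311, 3.586)
t=1.300: state=(4.203, 4.003)
t=1.400: state=(4.020, 4.434)
t=1.500: state=(3.771, 4.856)
t=1.600: state=(3.473, 5.241)
t=1.700: state=(3.148, 5.564)
t=1.800: state=(2.817, 5.804)
t=1.900: state=(2.498, 5.952)
t=2.000: state=(2.206, 6.005)
t=2.100: state=(1.947, 5.972)
t=2.200: state=(1.724, 5.863)
t=2.300: state=(1.536, 5.695)
t=2.330: state=(1.486, 5.634)
largest grid value and its neighbours: x(1.100)=4.34169, x(1.110)=4.34195, x(1.120)=4.34149
parabola through these three points peaks at t≈1.109 with x≈4.34196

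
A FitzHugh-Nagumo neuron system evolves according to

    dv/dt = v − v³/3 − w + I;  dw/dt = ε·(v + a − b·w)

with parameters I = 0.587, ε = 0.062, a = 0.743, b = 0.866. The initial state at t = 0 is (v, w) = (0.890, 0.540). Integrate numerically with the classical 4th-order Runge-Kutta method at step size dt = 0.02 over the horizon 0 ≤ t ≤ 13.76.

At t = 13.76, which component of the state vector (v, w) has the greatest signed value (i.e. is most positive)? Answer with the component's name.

largest component: w

t=0.000: state=(0.890, 0.540)
step 1 (dt=0.02): k1=(0.702, 0.072), k2=(0.703, 0.073), k3=(0.703, 0.073), k4=(0.703, 0.073); state += dt/6·(k1+2k2+2k3+k4)
t=0.020: state=(0.904, 0.541)
t=0.040: state=(0.918, 0.543)
t=0.060: state=(0.932, 0.544)
continuing one RK4 step at a time; state shown every 25 steps (Δt=0.5):
t=0.500: state=(1.230, 0.581)
t=1.000: state=(1.476, 0.630)
t=1.500: state=(1.598, 0.683)
t=2.000: state=(1.636, 0.738)
t=2.500: state=(1.634, 0.791)
t=3.000: state=(1.616, 0.842)
t=3.500: state=(1.590, 0.892)
t=4.000: state=(1.561, 0.939)
t=4.500: state=(1.531, 0.984)
t=5.000: state=(1.499, 1.027)
t=5.500: state=(1.467, 1.068)
t=6.000: state=(1.433, 1.107)
t=6.500: state=(1.399, 1.144)
t=7.000: state=(1.363, 1.178)
t=7.500: state=(1.326, 1.211)
t=8.000: state=(1.288, 1.242)
t=8.500: state=(1.247, 1.270)
t=9.000: state=(1.205, 1.297)
t=9.500: state=(1.159, 1.321)
t=10.000: state=(1.110, 1.344)
t=10.500: state=(1.056, 1.364)
t=11.000: state=(0.996, 1.382)
t=11.500: state=(0.927, 1.398)
t=12.000: state=(0.845, 1.410)
t=12.500: state=(0.745, 1.420)
t=13.000: state=(0.614, 1.426)
t=13.500: state=(0.433, 1.427)
t=13.760: state=(0.307, 1.425)
compare at T: v=0.307, w=1.425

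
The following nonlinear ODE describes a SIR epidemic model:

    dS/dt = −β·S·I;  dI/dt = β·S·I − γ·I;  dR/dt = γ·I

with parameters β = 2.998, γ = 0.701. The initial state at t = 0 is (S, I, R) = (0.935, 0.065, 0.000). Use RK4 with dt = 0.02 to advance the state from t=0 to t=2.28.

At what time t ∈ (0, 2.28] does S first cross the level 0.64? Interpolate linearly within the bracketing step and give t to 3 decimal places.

t=0.000: state=(0.935, 0.065, 0.000)
step 1 (dt=0.02): k1=(-0.182, 0.137, 0.046), k2=(-0.186, 0.139, 0.047), k3=(-0.186, 0.139, 0.047), k4=(-0.189, 0.142, 0.048); state += dt/6·(k1+2k2+2k3+k4)
t=0.020: state=(0.931, 0.068, 0.001)
t=0.040: state=(0.927, 0.071, 0.002)
t=0.060: state=(0.923, 0.074, 0.003)
continuing one RK4 step at a time; state shown every 5 steps (Δt=0.1):
t=0.100: state=(0.915, 0.080, 0.005)
t=0.200: state=(0.891, 0.098, 0.011)
t=0.300: state=(0.863, 0.119, 0.019)
t=0.400: state=(0.830, 0.142, 0.028)
t=0.500: state=(0.792, 0.169, 0.039)
t=0.600: state=(0.749, 0.199, 0.052)
t=0.700: state=(0.703, 0.231, 0.067)
t=0.800: state=(0.652, 0.263, 0.084)
t=0.820: state=(0.642, 0.270, 0.088)
next step: t=0.840: state=(0.632, 0.277, 0.092) — S has crossed 0.64
linear interpolation between t=0.820 (0.64209) and t=0.840 (0.63166) → t≈0.824

t = 0.824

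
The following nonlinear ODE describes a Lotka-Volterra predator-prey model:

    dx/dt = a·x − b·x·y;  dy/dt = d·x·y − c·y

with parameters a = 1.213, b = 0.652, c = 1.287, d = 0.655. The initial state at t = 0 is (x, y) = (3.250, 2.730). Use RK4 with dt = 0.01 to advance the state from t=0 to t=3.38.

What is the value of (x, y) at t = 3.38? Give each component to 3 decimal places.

t=0.000: state=(3.250, 2.730)
step 1 (dt=0.01): k1=(-1.843, 2.298), k2=(-1.862, 2.291), k3=(-1.862, 2.291), k4=(-1.880, 2.284); state += dt/6·(k1+2k2+2k3+k4)
t=0.010: state=(3.231, 2.753)
t=0.020: state=(3.212, 2.776)
t=0.030: state=(3.193, 2.798)
continuing one RK4 step at a time; state shown every 20 steps (Δt=0.2):
t=0.200: state=(2.821, 3.145)
t=0.400: state=(2.340, 3.409)
t=0.600: state=(1.900, 3.476)
t=0.800: state=(1.548, 3.365)
t=1.000: state=(1.290, 3.129)
t=1.200: state=(1.115, 2.830)
t=1.400: state=(1.003, 2.511)
t=1.600: state=(0.940, 2.204)
t=1.800: state=(0.916, 1.923)
t=2.000: state=(0.924, 1.677)
t=2.200: state=(0.959, 1.466)
t=2.400: state=(1.022, 1.290)
t=2.600: state=(1.112, 1.146)
t=2.800: state=(1.230, 1.033)
t=3.000: state=(1.378, 0.947)
t=3.200: state=(1.559, 0.887)
t=3.380: state=(1.751, 0.855)

(x, y) = (1.751, 0.855)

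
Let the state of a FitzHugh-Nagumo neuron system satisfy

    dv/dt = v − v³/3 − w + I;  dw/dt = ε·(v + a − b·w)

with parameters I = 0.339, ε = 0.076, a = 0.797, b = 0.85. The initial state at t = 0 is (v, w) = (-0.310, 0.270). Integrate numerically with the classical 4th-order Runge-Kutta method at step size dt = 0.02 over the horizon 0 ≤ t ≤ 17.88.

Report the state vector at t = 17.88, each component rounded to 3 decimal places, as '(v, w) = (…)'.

(v, w) = (-1.151, -0.328)

t=0.000: state=(-0.310, 0.270)
step 1 (dt=0.02): k1=(-0.231, 0.020), k2=(-0.233, 0.019), k3=(-0.233, 0.019), k4=(-0.236, 0.019); state += dt/6·(k1+2k2+2k3+k4)
t=0.020: state=(-0.315, 0.270)
t=0.040: state=(-0.319, 0.271)
t=0.060: state=(-0.324, 0.271)
continuing one RK4 step at a time; state shown every 50 steps (Δt=1):
t=1.000: state=(-0.676, 0.277)
t=2.000: state=(-1.242, 0.248)
t=3.000: state=(-1.560, 0.185)
t=4.000: state=(-1.610, 0.115)
t=5.000: state=(-1.586, 0.048)
t=6.000: state=(-1.548, -0.011)
t=7.000: state=(-1.509, -0.064)
t=8.000: state=(-1.470, -0.111)
t=9.000: state=(-1.431, -0.152)
t=10.000: state=(-1.394, -0.188)
t=11.000: state=(-1.358, -0.219)
t=12.000: state=(-1.324, -0.245)
t=13.000: state=(-1.291, -0.268)
t=14.000: state=(-1.259, -0.286)
t=15.000: state=(-1.229, -0.301)
t=16.000: state=(-1.200, -0.313)
t=17.000: state=(-1.173, -0.322)
t=17.880: state=(-1.151, -0.328)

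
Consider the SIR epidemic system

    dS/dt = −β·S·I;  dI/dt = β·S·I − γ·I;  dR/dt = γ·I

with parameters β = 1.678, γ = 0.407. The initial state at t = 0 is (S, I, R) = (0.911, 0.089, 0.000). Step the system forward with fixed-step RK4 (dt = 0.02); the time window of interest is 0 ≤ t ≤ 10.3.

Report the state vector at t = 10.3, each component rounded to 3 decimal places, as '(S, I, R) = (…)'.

(S, I, R) = (0.019, 0.042, 0.939)

t=0.000: state=(0.911, 0.089, 0.000)
step 1 (dt=0.02): k1=(-0.136, 0.100, 0.036), k2=(-0.137, 0.101, 0.037), k3=(-0.137, 0.101, 0.037), k4=(-0.139, 0.102, 0.037); state += dt/6·(k1+2k2+2k3+k4)
t=0.020: state=(0.908, 0.091, 0.001)
t=0.040: state=(0.905, 0.093, 0.001)
t=0.060: state=(0.903, 0.095, 0.002)
continuing one RK4 step at a time; state shown every 25 steps (Δt=0.5):
t=0.500: state=(0.825, 0.151, 0.024)
t=1.000: state=(0.703, 0.234, 0.063)
t=1.500: state=(0.556, 0.324, 0.120)
t=2.000: state=(0.410, 0.396, 0.194)
t=2.500: state=(0.289, 0.433, 0.279)
t=3.000: state=(0.201, 0.432, 0.367)
t=3.500: state=(0.141, 0.406, 0.453)
t=4.000: state=(0.102, 0.367, 0.532)
t=4.500: state=(0.076, 0.322, 0.602)
t=5.000: state=(0.059, 0.278, 0.663)
t=5.500: state=(0.048, 0.237, 0.715)
t=6.000: state=(0.040, 0.201, 0.760)
t=6.500: state=(0.034, 0.169, 0.797)
t=7.000: state=(0.030, 0.142, 0.829)
t=7.500: state=(0.027, 0.118, 0.855)
t=8.000: state=(0.025, 0.099, 0.877)
t=8.500: state=(0.023, 0.082, 0.895)
t=9.000: state=(0.021, 0.068, 0.911)
t=9.500: state=(0.020, 0.057, 0.923)
t=10.000: state=(0.019, 0.047, 0.934)
t=10.300: state=(0.019, 0.042, 0.939)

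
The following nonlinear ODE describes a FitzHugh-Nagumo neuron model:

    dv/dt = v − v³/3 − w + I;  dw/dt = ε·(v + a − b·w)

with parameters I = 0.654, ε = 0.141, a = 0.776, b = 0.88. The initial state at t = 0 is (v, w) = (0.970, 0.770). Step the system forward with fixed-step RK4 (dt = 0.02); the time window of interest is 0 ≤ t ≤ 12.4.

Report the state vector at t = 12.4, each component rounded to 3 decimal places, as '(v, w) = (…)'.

t=0.000: state=(0.970, 0.770)
step 1 (dt=0.02): k1=(0.550, 0.151), k2=(0.549, 0.151), k3=(0.549, 0.151), k4=(0.547, 0.152); state += dt/6·(k1+2k2+2k3+k4)
t=0.020: state=(0.981, 0.773)
t=0.040: state=(0.992, 0.776)
t=0.060: state=(1.003, 0.779)
continuing one RK4 step at a time; state shown every 25 steps (Δt=0.5):
t=0.500: state=(1.217, 0.852)
t=1.000: state=(1.376, 0.943)
t=1.500: state=(1.443, 1.036)
t=2.000: state=(1.447, 1.126)
t=2.500: state=(1.416, 1.209)
t=3.000: state=(1.365, 1.285)
t=3.500: state=(1.304, 1.352)
t=4.000: state=(1.233, 1.410)
t=4.500: state=(1.155, 1.460)
t=5.000: state=(1.068, 1.501)
t=5.500: state=(0.969, 1.534)
t=6.000: state=(0.852, 1.557)
t=6.500: state=(0.707, 1.570)
t=7.000: state=(0.517, 1.570)
t=7.500: state=(0.246, 1.556)
t=8.000: state=(-0.170, 1.519)
t=8.500: state=(-0.794, 1.448)
t=9.000: state=(-1.465, 1.336)
t=9.500: state=(-1.818, 1.194)
t=10.000: state=(-1.895, 1.047)
t=10.500: state=(-1.877, 0.908)
t=11.000: state=(-1.834, 0.780)
t=11.500: state=(-1.784, 0.662)
t=12.000: state=(-1.733, 0.555)
t=12.400: state=(-1.693, 0.477)

(v, w) = (-1.693, 0.477)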